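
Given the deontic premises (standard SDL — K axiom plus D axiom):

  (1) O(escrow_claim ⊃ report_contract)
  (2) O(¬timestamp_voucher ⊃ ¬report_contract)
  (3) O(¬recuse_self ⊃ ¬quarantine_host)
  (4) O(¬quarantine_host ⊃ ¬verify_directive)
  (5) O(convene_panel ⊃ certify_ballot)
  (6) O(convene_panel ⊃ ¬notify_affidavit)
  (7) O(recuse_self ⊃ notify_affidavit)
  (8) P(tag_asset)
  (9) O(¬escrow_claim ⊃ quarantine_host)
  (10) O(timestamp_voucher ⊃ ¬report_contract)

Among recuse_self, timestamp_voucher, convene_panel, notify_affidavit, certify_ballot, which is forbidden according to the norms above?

convene_panel

By case analysis on ¬timestamp_voucher: premise 2 gives O(¬timestamp_voucher ⊃ ¬report_contract) and premise 10 gives O(timestamp_voucher ⊃ ¬report_contract), so O(¬report_contract) either way.
Premise 1, O(escrow_claim ⊃ report_contract), contraposes to O(¬report_contract ⊃ ¬escrow_claim); with O(¬report_contract) we get O(¬escrow_claim).
With premise 9, O(¬escrow_claim ⊃ quarantine_host), the K-axiom yields O(quarantine_host).
Premise 3, O(¬recuse_self ⊃ ¬quarantine_host), contraposes to O(quarantine_host ⊃ recuse_self); with O(quarantine_host) we get O(recuse_self).
From O(recuse_self) and premise 7, O(recuse_self ⊃ notify_affidavit), we obtain O(notify_affidavit).
Premise 6 is O(convene_panel ⊃ ¬notify_affidavit); contrapositively O(notify_affidavit ⊃ ¬convene_panel). Since O(notify_affidavit) holds, K gives O(¬convene_panel).
So O(¬convene_panel) holds, i.e. convene_panel is forbidden. None of the other listed options is forbidden under the premises.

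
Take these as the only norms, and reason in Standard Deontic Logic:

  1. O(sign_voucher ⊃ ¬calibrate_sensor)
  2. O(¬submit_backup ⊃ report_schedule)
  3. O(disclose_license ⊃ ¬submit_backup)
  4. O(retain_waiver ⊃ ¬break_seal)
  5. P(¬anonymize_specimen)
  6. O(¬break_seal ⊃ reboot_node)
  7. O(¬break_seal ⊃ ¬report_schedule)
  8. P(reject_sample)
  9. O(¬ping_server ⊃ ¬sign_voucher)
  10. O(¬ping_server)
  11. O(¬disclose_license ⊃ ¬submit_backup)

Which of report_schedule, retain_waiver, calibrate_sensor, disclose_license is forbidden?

retain_waiver

Premises 3 and 11 cover both cases: O(disclose_license ⊃ ¬submit_backup) and O(¬disclose_license ⊃ ¬submit_backup). Since disclose_license ∨ ¬disclose_license is a tautology, O(¬submit_backup) follows.
From O(¬submit_backup) and premise 2, O(¬submit_backup ⊃ report_schedule), we obtain O(report_schedule).
Premise 7 is O(¬break_seal ⊃ ¬report_schedule); contrapositively O(report_schedule ⊃ break_seal). Since O(report_schedule) holds, K gives O(break_seal).
Premise 4, O(retain_waiver ⊃ ¬break_seal), contraposes to O(break_seal ⊃ ¬retain_waiver); with O(break_seal) we get O(¬retain_waiver).
So O(¬retain_waiver) holds, i.e. retain_waiver is forbidden. None of the other listed options is forbidden under the premises.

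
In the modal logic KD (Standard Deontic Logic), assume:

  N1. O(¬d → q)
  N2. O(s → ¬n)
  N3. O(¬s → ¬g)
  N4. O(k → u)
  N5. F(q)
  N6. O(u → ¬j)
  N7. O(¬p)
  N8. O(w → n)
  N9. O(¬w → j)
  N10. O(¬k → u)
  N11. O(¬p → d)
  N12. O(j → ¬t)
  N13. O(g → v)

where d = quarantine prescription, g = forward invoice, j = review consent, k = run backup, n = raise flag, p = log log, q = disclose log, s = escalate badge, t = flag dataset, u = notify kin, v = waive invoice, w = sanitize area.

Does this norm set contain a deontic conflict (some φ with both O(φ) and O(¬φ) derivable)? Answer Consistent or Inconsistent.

Consistent

Premise 1 is O(¬d → q), but O(¬d) is not derivable from the premises, so it does not yield O(q).
So O(q) is not derivable, and the apparent clash with O(¬q) does not arise.
A world satisfying every obligation exists (e.g. d=true, g=false, j=false, k=false, n=true, p=false, q=false, s=false, t=false, u=true, v=false, w=true); no atom is both obligatory and forbidden, so the set is consistent.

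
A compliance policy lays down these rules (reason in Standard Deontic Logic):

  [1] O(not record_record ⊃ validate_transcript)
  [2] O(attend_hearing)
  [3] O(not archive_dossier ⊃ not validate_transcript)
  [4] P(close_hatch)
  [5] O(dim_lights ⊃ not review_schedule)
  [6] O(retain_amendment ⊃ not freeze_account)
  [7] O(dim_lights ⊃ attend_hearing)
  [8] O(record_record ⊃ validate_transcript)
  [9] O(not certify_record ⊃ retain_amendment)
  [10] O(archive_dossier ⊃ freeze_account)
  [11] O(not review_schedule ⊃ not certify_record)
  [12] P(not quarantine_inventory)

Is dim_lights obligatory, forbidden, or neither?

Premises 8 and 1 are O(record_record ⊃ validate_transcript) and O(not record_record ⊃ validate_transcript); every ideal world satisfies record_record or not record_record, so in either case validate_transcript holds — hence O(validate_transcript).
The contrapositive of premise 3 (O(not archive_dossier ⊃ not validate_transcript)) is O(validate_transcript ⊃ archive_dossier), and O(validate_transcript) is already established, so O(archive_dossier).
Applying K to premise 10 (O(archive_dossier ⊃ freeze_account)) and O(archive_dossier) yields O(freeze_account).
The contrapositive of premise 6 (O(retain_amendment ⊃ not freeze_account)) is O(freeze_account ⊃ not retain_amendment), and O(freeze_account) is already established, so O(not retain_amendment).
Premise 9, O(not certify_record ⊃ retain_amendment), contraposes to O(not retain_amendment ⊃ certify_record); with O(not retain_amendment) we get O(certify_record).
Premise 11 is O(not review_schedule ⊃ not certify_record); contrapositively O(certify_record ⊃ review_schedule). Since O(certify_record) holds, K gives O(review_schedule).
Premise 5 is O(dim_lights ⊃ not review_schedule); contrapositively O(review_schedule ⊃ not dim_lights). Since O(review_schedule) holds, K gives O(not dim_lights).
Premises 2, 4, 7, 12 do not contribute to this derivation.
Thus O(not dim_lights), which is F(dim_lights): dim_lights is forbidden.

Forbidden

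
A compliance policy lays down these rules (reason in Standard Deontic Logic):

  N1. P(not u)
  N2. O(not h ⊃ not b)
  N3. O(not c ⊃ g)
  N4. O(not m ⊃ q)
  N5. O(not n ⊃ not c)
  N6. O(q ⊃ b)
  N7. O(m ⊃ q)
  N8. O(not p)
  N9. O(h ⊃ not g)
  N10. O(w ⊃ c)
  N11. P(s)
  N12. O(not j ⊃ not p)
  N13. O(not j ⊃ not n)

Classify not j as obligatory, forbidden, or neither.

Forbidden

By case analysis on not m: premise 4 gives O(not m ⊃ q) and premise 7 gives O(m ⊃ q), so O(q) either way.
Premise 6 is O(q ⊃ b); since O(q), deontic closure gives O(b).
Premise 2, O(not h ⊃ not b), contraposes to O(b ⊃ h); with O(b) we get O(h).
Applying K to premise 9 (O(h ⊃ not g)) and O(h) yields O(not g).
Premise 3, O(not c ⊃ g), contraposes to O(not g ⊃ c); with O(not g) we get O(c).
Premise 5, O(not n ⊃ not c), contraposes to O(c ⊃ n); with O(c) we get O(n).
Premise 13 is O(not j ⊃ not n); contrapositively O(n ⊃ j). Since O(n) holds, K gives O(j).
Premises 1, 8, 10, 11, 12 do not contribute to this derivation.
Thus O(j), which is F(not j): not j is forbidden.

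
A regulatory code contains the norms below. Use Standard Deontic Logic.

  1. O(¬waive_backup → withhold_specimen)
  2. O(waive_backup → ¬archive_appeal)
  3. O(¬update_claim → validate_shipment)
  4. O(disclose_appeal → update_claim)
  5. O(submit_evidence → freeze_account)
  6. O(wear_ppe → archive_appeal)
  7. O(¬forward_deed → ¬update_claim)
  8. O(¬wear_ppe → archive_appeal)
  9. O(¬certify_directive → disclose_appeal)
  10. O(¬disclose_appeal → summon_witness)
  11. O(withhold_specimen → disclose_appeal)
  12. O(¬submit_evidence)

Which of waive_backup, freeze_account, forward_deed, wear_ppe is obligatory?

forward_deed

Premises 6 and 8 cover both cases: O(wear_ppe → archive_appeal) and O(¬wear_ppe → archive_appeal). Since wear_ppe ∨ ¬wear_ppe is a tautology, O(archive_appeal) follows.
The contrapositive of premise 2 (O(waive_backup → ¬archive_appeal)) is O(archive_appeal → ¬waive_backup), and O(archive_appeal) is already established, so O(¬waive_backup).
Premise 1 is O(¬waive_backup → withhold_specimen); since O(¬waive_backup), deontic closure gives O(withhold_specimen).
Applying K to premise 11 (O(withhold_specimen → disclose_appeal)) and O(withhold_specimen) yields O(disclose_appeal).
From O(disclose_appeal) and premise 4, O(disclose_appeal → update_claim), we obtain O(update_claim).
The contrapositive of premise 7 (O(¬forward_deed → ¬update_claim)) is O(update_claim → forward_deed), and O(update_claim) is already established, so O(forward_deed).
So O(forward_deed) holds — forward_deed is obligatory. None of the other listed options is made obligatory by any chain of premises.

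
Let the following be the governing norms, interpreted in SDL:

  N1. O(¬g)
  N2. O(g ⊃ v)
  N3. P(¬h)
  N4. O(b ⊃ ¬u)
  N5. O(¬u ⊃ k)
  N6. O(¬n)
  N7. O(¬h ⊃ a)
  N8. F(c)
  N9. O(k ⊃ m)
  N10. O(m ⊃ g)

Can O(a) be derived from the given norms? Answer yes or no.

No

Premise 7 is O(¬h ⊃ a), but O(¬h) is not derivable from the premises (the permission P(¬h) asserts only ¬O(h), not O(¬h)), so it does not yield O(a).
No other premise forces O(a). An ideal world satisfying every premise can still have a false, so O(a) is not derivable.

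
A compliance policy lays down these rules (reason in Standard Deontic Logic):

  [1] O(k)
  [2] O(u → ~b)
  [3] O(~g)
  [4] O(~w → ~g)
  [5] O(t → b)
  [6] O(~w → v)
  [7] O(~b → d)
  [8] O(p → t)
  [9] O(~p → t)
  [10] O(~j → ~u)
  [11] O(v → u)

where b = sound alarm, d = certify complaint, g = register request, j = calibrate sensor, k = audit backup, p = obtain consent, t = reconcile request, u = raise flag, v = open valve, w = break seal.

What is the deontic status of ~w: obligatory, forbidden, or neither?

Forbidden

Premises 8 and 9 cover both cases: O(p → t) and O(~p → t). Since p ∨ ~p is a tautology, O(t) follows.
Premise 5 is O(t → b); since O(t), deontic closure gives O(b).
Premise 2 is O(u → ~b); contrapositively O(b → ~u). Since O(b) holds, K gives O(~u).
The contrapositive of premise 11 (O(v → u)) is O(~u → ~v), and O(~u) is already established, so O(~v).
Premise 6, O(~w → v), contraposes to O(~v → w); with O(~v) we get O(w).
Premises 1, 3, 4, 7, 10 do not contribute to this derivation.
Thus O(w), which is F(~w): ~w is forbidden.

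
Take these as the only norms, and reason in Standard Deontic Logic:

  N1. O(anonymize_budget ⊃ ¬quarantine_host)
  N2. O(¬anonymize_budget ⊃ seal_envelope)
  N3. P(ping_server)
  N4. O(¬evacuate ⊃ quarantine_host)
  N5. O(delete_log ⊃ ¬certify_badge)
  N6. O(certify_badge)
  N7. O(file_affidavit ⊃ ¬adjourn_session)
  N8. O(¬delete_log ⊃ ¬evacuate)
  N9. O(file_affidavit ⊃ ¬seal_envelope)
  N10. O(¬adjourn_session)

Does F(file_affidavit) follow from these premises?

Premise 6 states O(certify_badge) outright.
Premise 5, O(delete_log ⊃ ¬certify_badge), contraposes to O(certify_badge ⊃ ¬delete_log); with O(certify_badge) we get O(¬delete_log).
Applying K to premise 8 (O(¬delete_log ⊃ ¬evacuate)) and O(¬delete_log) yields O(¬evacuate).
With premise 4, O(¬evacuate ⊃ quarantine_host), the K-axiom yields O(quarantine_host).
Premise 1, O(anonymize_budget ⊃ ¬quarantine_host), contraposes to O(quarantine_host ⊃ ¬anonymize_budget); with O(quarantine_host) we get O(¬anonymize_budget).
Applying K to premise 2 (O(¬anonymize_budget ⊃ seal_envelope)) and O(¬anonymize_budget) yields O(seal_envelope).
The contrapositive of premise 9 (O(file_affidavit ⊃ ¬seal_envelope)) is O(seal_envelope ⊃ ¬file_affidavit), and O(seal_envelope) is already established, so O(¬file_affidavit).
Premises 3, 7, 10 do not contribute to this derivation.
So O(¬file_affidavit) holds, i.e. F(file_affidavit). The claim follows.

Yes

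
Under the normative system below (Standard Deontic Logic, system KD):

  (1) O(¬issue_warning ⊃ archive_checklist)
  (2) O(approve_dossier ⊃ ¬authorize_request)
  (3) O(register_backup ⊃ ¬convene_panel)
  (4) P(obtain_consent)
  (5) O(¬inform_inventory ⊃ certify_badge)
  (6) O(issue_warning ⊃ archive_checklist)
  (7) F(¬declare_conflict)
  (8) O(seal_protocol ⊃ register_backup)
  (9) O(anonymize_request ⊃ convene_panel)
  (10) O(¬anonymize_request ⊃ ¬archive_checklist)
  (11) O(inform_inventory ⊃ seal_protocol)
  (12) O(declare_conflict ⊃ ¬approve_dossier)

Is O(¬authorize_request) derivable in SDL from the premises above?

No

Premise 2 is O(approve_dossier ⊃ ¬authorize_request), but O(approve_dossier) is not derivable from the premises, so it does not yield O(¬authorize_request).
No other premise forces O(¬authorize_request). An ideal world satisfying every premise can still have ¬authorize_request false, so O(¬authorize_request) is not derivable.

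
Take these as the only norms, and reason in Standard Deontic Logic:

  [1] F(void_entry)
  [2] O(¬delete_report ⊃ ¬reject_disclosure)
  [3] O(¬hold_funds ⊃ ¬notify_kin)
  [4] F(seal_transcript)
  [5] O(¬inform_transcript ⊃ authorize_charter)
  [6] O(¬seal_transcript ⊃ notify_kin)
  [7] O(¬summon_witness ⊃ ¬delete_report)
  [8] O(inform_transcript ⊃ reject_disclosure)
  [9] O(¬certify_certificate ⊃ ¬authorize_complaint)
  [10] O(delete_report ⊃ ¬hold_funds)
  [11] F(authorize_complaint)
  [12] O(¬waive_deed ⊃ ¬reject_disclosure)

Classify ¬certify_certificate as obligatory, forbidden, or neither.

Neither

Premise 9 is O(¬certify_certificate ⊃ ¬authorize_complaint); even if O(¬authorize_complaint) held, inferring O(¬certify_certificate) would be affirming the consequent — invalid.
No premise or chain of K-axiom applications forces O(¬certify_certificate), and none forces O(certify_certificate). So ¬certify_certificate is neither obligatory nor forbidden under these norms.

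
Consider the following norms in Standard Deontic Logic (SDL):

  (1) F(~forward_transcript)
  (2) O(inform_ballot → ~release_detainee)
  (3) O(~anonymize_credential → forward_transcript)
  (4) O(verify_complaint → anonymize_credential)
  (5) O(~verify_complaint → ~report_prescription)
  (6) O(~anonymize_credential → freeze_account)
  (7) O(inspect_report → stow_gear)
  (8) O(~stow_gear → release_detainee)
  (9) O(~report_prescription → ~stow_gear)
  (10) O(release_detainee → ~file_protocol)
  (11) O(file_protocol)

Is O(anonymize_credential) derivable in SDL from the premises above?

Yes

Premise 11 states O(file_protocol) outright.
Premise 10, O(release_detainee → ~file_protocol), contraposes to O(file_protocol → ~release_detainee); with O(file_protocol) we get O(~release_detainee).
Premise 8, O(~stow_gear → release_detainee), contraposes to O(~release_detainee → stow_gear); with O(~release_detainee) we get O(stow_gear).
The contrapositive of premise 9 (O(~report_prescription → ~stow_gear)) is O(stow_gear → report_prescription), and O(stow_gear) is already established, so O(report_prescription).
Premise 5, O(~verify_complaint → ~report_prescription), contraposes to O(report_prescription → verify_complaint); with O(report_prescription) we get O(verify_complaint).
Premise 4 is O(verify_complaint → anonymize_credential); since O(verify_complaint), deontic closure gives O(anonymize_credential).
Premises 1, 2, 3, 6, 7 do not contribute to this derivation.
So O(anonymize_credential) follows.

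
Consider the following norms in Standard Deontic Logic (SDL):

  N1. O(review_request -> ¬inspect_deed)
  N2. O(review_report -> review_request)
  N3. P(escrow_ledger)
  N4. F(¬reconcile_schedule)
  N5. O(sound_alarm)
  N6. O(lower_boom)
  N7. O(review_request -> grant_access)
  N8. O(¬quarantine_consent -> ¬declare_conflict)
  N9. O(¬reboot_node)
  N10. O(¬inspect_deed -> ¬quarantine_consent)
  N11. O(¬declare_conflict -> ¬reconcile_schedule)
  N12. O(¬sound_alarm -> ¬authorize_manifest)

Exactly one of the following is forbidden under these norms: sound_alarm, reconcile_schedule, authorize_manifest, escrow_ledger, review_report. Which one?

Premise 4 is F(¬reconcile_schedule), i.e. O(reconcile_schedule).
Premise 11, O(¬declare_conflict -> ¬reconcile_schedule), contraposes to O(reconcile_schedule -> declare_conflict); with O(reconcile_schedule) we get O(declare_conflict).
Premise 8 is O(¬quarantine_consent -> ¬declare_conflict); contrapositively O(declare_conflict -> quarantine_consent). Since O(declare_conflict) holds, K gives O(quarantine_consent).
Premise 10, O(¬inspect_deed -> ¬quarantine_consent), contraposes to O(quarantine_consent -> inspect_deed); with O(quarantine_consent) we get O(inspect_deed).
Premise 1, O(review_request -> ¬inspect_deed), contraposes to O(inspect_deed -> ¬review_request); with O(inspect_deed) we get O(¬review_request).
Premise 2, O(review_report -> review_request), contraposes to O(¬review_request -> ¬review_report); with O(¬review_request) we get O(¬review_report).
So O(¬review_report) holds, i.e. review_report is forbidden. None of the other listed options is forbidden under the premises.

review_report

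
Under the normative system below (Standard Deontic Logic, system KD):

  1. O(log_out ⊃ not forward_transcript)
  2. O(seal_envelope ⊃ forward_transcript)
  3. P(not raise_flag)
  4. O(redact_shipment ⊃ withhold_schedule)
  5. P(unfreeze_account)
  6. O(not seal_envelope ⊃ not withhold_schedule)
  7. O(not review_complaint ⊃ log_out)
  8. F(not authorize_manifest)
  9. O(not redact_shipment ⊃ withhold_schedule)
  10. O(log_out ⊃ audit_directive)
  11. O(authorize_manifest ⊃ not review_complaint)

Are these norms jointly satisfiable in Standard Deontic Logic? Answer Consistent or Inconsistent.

Premises 4 and 9 are O(redact_shipment ⊃ withhold_schedule) and O(not redact_shipment ⊃ withhold_schedule); every ideal world satisfies redact_shipment or not redact_shipment, so in either case withhold_schedule holds — hence O(withhold_schedule).
The contrapositive of premise 6 (O(not seal_envelope ⊃ not withhold_schedule)) is O(withhold_schedule ⊃ seal_envelope), and O(withhold_schedule) is already established, so O(seal_envelope).
With premise 2, O(seal_envelope ⊃ forward_transcript), the K-axiom yields O(forward_transcript).
Premise 1, O(log_out ⊃ not forward_transcript), contraposes to O(forward_transcript ⊃ not log_out); with O(forward_transcript) we get O(not log_out).
Premise 7, O(not review_complaint ⊃ log_out), contraposes to O(not log_out ⊃ review_complaint); with O(not log_out) we get O(review_complaint).
Premise 11 is O(authorize_manifest ⊃ not review_complaint); contrapositively O(review_complaint ⊃ not authorize_manifest). Since O(review_complaint) holds, K gives O(not authorize_manifest).
But premise 8, F(not authorize_manifest), means O(authorize_manifest).
We now have both O(not authorize_manifest) and O(authorize_manifest) — authorize_manifest is simultaneously obligatory and forbidden, violating the D-axiom.

Inconsistent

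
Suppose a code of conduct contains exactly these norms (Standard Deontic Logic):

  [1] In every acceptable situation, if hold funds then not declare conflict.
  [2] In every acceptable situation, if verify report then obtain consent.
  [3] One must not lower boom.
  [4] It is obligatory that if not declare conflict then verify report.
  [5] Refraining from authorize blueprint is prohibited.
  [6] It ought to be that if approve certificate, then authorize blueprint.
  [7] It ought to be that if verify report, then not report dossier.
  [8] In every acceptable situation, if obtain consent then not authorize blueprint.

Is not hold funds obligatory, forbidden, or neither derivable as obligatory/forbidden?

F(¬authorize_blueprint) at premise 5 means O(authorize_blueprint).
Premise 8 is O(obtain_consent → ¬authorize_blueprint); contrapositively O(authorize_blueprint → ¬obtain_consent). Since O(authorize_blueprint) holds, K gives O(¬obtain_consent).
The contrapositive of premise 2 (O(verify_report → obtain_consent)) is O(¬obtain_consent → ¬verify_report), and O(¬obtain_consent) is already established, so O(¬verify_report).
Premise 4, O(¬declare_conflict → verify_report), contraposes to O(¬verify_report → declare_conflict); with O(¬verify_report) we get O(declare_conflict).
The contrapositive of premise 1 (O(hold_funds → ¬declare_conflict)) is O(declare_conflict → ¬hold_funds), and O(declare_conflict) is already established, so O(¬hold_funds).
Premises 3, 6, 7 do not contribute to this derivation.
Hence ¬hold_funds is obligatory.

Obligatory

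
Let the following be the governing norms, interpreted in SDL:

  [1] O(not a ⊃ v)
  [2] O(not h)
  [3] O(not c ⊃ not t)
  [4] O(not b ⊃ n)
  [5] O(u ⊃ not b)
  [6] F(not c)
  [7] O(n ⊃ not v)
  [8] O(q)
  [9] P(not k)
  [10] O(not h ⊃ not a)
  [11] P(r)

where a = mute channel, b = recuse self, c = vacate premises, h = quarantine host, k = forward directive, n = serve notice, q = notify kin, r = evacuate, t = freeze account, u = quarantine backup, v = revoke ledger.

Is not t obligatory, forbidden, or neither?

Neither

Premise 3 is O(not c ⊃ not t), but O(not c) is not derivable from the premises, so it does not yield O(not t).
No premise or chain of K-axiom applications forces O(not t), and none forces O(t). So not t is neither obligatory nor forbidden under these norms.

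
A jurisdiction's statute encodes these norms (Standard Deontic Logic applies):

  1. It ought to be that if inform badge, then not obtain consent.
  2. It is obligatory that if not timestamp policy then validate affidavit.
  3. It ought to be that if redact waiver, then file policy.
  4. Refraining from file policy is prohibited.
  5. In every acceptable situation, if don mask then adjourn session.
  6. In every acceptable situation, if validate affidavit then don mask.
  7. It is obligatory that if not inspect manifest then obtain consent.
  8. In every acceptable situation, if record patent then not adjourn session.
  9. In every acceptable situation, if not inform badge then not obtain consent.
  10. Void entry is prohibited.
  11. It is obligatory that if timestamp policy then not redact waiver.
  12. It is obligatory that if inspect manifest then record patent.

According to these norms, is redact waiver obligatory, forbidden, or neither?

Premises 1 and 9 cover both cases: O(inform_badge → ¬obtain_consent) and O(¬inform_badge → ¬obtain_consent). Since inform_badge ∨ ¬inform_badge is a tautology, O(¬obtain_consent) follows.
The contrapositive of premise 7 (O(¬inspect_manifest → obtain_consent)) is O(¬obtain_consent → inspect_manifest), and O(¬obtain_consent) is already established, so O(inspect_manifest).
Applying K to premise 12 (O(inspect_manifest → record_patent)) and O(inspect_manifest) yields O(record_patent).
From O(record_patent) and premise 8, O(record_patent → ¬adjourn_session), we obtain O(¬adjourn_session).
Premise 5 is O(don_mask → adjourn_session); contrapositively O(¬adjourn_session → ¬don_mask). Since O(¬adjourn_session) holds, K gives O(¬don_mask).
Premise 6 is O(validate_affidavit → don_mask); contrapositively O(¬don_mask → ¬validate_affidavit). Since O(¬don_mask) holds, K gives O(¬validate_affidavit).
The contrapositive of premise 2 (O(¬timestamp_policy → validate_affidavit)) is O(¬validate_affidavit → timestamp_policy), and O(¬validate_affidavit) is already established, so O(timestamp_policy).
Premise 11 is O(timestamp_policy → ¬redact_waiver); since O(timestamp_policy), deontic closure gives O(¬redact_waiver).
Premises 3, 4, 10 do not contribute to this derivation.
Thus O(¬redact_waiver), which is F(redact_waiver): redact_waiver is forbidden.

Forbidden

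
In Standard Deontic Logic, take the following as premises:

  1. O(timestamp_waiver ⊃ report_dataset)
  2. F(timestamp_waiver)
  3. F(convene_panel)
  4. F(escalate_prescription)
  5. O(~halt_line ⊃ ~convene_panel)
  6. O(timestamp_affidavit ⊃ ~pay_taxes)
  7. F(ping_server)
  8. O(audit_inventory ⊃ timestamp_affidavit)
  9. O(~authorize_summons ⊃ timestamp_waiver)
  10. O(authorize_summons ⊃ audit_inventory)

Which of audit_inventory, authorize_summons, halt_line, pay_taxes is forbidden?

pay_taxes

F(timestamp_waiver) at premise 2 means O(~timestamp_waiver).
The contrapositive of premise 9 (O(~authorize_summons ⊃ timestamp_waiver)) is O(~timestamp_waiver ⊃ authorize_summons), and O(~timestamp_waiver) is already established, so O(authorize_summons).
From O(authorize_summons) and premise 10, O(authorize_summons ⊃ audit_inventory), we obtain O(audit_inventory).
Applying K to premise 8 (O(audit_inventory ⊃ timestamp_affidavit)) and O(audit_inventory) yields O(timestamp_affidavit).
With premise 6, O(timestamp_affidavit ⊃ ~pay_taxes), the K-axiom yields O(~pay_taxes).
So O(~pay_taxes) holds, i.e. pay_taxes is forbidden. None of the other listed options is forbidden under the premises.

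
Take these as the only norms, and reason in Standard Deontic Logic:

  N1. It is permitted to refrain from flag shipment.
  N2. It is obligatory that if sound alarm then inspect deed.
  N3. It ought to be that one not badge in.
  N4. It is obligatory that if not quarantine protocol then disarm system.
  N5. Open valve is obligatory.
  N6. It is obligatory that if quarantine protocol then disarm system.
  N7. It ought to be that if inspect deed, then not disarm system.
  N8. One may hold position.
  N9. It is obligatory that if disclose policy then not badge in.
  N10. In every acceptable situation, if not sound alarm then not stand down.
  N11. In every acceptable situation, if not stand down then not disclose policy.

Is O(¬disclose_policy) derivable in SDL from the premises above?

Yes

Premises 4 and 6 cover both cases: O(¬quarantine_protocol → disarm_system) and O(quarantine_protocol → disarm_system). Since ¬quarantine_protocol ∨ quarantine_protocol is a tautology, O(disarm_system) follows.
The contrapositive of premise 7 (O(inspect_deed → ¬disarm_system)) is O(disarm_system → ¬inspect_deed), and O(disarm_system) is already established, so O(¬inspect_deed).
Premise 2, O(sound_alarm → inspect_deed), contraposes to O(¬inspect_deed → ¬sound_alarm); with O(¬inspect_deed) we get O(¬sound_alarm).
Applying K to premise 10 (O(¬sound_alarm → ¬stand_down)) and O(¬sound_alarm) yields O(¬stand_down).
Applying K to premise 11 (O(¬stand_down → ¬disclose_policy)) and O(¬stand_down) yields O(¬disclose_policy).
Premises 1, 3, 5, 8, 9 do not contribute to this derivation.
So O(¬disclose_policy) follows.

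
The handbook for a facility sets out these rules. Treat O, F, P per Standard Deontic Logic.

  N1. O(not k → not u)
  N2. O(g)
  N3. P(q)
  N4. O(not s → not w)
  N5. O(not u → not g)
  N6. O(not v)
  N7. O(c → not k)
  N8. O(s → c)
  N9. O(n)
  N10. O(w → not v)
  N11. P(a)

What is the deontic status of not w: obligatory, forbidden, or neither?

From premise 2 we have O(g).
The contrapositive of premise 5 (O(not u → not g)) is O(g → u), and O(g) is already established, so O(u).
Premise 1 is O(not k → not u); contrapositively O(u → k). Since O(u) holds, K gives O(k).
The contrapositive of premise 7 (O(c → not k)) is O(k → not c), and O(k) is already established, so O(not c).
Premise 8, O(s → c), contraposes to O(not c → not s); with O(not c) we get O(not s).
Premise 4 is O(not s → not w); since O(not s), deontic closure gives O(not w).
Premises 3, 6, 9, 10, 11 do not contribute to this derivation.
Hence not w is obligatory.

Obligatory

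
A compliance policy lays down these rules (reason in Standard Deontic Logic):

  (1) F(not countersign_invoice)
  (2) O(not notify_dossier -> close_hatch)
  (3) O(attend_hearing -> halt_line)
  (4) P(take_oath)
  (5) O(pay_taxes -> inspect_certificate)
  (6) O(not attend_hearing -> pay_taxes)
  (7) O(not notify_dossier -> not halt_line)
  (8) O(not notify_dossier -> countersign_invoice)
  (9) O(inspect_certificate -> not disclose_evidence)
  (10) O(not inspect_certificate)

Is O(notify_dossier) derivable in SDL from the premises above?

Yes

Premise 10 states O(not inspect_certificate) outright.
Premise 5, O(pay_taxes -> inspect_certificate), contraposes to O(not inspect_certificate -> not pay_taxes); with O(not inspect_certificate) we get O(not pay_taxes).
Premise 6 is O(not attend_hearing -> pay_taxes); contrapositively O(not pay_taxes -> attend_hearing). Since O(not pay_taxes) holds, K gives O(attend_hearing).
With premise 3, O(attend_hearing -> halt_line), the K-axiom yields O(halt_line).
Premise 7 is O(not notify_dossier -> not halt_line); contrapositively O(halt_line -> notify_dossier). Since O(halt_line) holds, K gives O(notify_dossier).
Premises 1, 2, 4, 8, 9 do not contribute to this derivation.
So O(notify_dossier) follows.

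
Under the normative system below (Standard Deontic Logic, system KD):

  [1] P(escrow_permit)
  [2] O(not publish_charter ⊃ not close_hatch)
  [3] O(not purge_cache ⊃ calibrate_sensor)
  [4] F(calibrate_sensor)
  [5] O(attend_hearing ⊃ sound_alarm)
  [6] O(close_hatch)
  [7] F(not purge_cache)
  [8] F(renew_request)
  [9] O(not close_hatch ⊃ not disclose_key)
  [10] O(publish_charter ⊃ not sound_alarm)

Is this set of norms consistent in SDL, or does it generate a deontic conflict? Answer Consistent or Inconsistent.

Consistent

Premise 3 is O(not purge_cache ⊃ calibrate_sensor), but O(not purge_cache) is not derivable from the premises, so it does not yield O(calibrate_sensor).
So O(calibrate_sensor) is not derivable, and the apparent clash with O(not calibrate_sensor) does not arise.
A world satisfying every obligation exists (e.g. attend_hearing=false, calibrate_sensor=false, close_hatch=true, disclose_key=false, escrow_permit=false, publish_charter=true, purge_cache=true, renew_request=false, sound_alarm=false); no atom is both obligatory and forbidden, so the set is consistent.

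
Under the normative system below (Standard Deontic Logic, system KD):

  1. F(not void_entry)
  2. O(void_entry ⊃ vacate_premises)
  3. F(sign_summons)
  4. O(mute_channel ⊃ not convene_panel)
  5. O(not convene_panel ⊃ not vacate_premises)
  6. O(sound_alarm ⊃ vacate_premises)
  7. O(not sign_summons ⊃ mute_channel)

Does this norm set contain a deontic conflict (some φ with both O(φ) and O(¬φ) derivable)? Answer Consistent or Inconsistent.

Inconsistent

Premise 1 is F(not void_entry), i.e. O(void_entry).
With premise 2, O(void_entry ⊃ vacate_premises), the K-axiom yields O(vacate_premises).
Premise 5, O(not convene_panel ⊃ not vacate_premises), contraposes to O(vacate_premises ⊃ convene_panel); with O(vacate_premises) we get O(convene_panel).
Premise 4, O(mute_channel ⊃ not convene_panel), contraposes to O(convene_panel ⊃ not mute_channel); with O(convene_panel) we get O(not mute_channel).
Premise 7, O(not sign_summons ⊃ mute_channel), contraposes to O(not mute_channel ⊃ sign_summons); with O(not mute_channel) we get O(sign_summons).
However, F(sign_summons) at premise 3 amounts to O(not sign_summons).
We now have both O(sign_summons) and O(not sign_summons) — sign_summons is simultaneously obligatory and forbidden, violating the D-axiom.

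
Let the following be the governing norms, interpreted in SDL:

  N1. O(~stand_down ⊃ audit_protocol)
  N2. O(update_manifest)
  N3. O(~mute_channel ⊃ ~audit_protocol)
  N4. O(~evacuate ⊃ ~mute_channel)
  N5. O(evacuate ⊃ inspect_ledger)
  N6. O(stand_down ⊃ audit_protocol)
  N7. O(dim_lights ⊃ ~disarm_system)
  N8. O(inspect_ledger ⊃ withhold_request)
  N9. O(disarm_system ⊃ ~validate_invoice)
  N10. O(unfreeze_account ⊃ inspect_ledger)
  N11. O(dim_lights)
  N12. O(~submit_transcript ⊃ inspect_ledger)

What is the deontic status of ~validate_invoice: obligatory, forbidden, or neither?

Premise 9 is O(disarm_system ⊃ ~validate_invoice), but O(disarm_system) is not derivable from the premises, so it does not yield O(~validate_invoice).
No premise or chain of K-axiom applications forces O(~validate_invoice), and none forces O(validate_invoice). So ~validate_invoice is neither obligatory nor forbidden under these norms.

Neither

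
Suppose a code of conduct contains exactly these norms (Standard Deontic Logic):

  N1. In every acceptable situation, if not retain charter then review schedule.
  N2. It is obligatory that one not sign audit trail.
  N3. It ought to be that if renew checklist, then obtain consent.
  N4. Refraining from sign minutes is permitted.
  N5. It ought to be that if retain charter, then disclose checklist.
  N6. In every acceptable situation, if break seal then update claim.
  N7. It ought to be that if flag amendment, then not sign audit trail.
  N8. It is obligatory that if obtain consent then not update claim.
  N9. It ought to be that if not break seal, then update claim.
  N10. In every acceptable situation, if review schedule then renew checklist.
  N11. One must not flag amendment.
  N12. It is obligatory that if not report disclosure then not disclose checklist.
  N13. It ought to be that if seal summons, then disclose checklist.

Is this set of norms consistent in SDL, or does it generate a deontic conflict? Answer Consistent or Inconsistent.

Consistent

Premise 7 is O(flag_amendment → ¬sign_audit_trail); even if O(¬sign_audit_trail) held, inferring O(flag_amendment) would be affirming the consequent — invalid.
So O(flag_amendment) is not derivable, and the apparent clash with O(¬flag_amendment) does not arise.
A world satisfying every obligation exists (e.g. break_seal=false, disclose_checklist=true, flag_amendment=false, obtain_consent=false, renew_checklist=false, report_disclosure=true, retain_charter=true, review_schedule=false, seal_summons=false, sign_audit_trail=false, sign_minutes=false, update_claim=true); no atom is both obligatory and forbidden, so the set is consistent.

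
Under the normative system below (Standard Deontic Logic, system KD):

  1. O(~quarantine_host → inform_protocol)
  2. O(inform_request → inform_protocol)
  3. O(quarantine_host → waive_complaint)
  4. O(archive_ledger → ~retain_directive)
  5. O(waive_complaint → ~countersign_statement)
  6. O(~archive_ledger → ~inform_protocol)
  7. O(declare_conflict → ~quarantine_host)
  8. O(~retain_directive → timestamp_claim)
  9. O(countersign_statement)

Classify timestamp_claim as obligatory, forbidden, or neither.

Premise 9 states O(countersign_statement) outright.
Premise 5 is O(waive_complaint → ~countersign_statement); contrapositively O(countersign_statement → ~waive_complaint). Since O(countersign_statement) holds, K gives O(~waive_complaint).
The contrapositive of premise 3 (O(quarantine_host → waive_complaint)) is O(~waive_complaint → ~quarantine_host), and O(~waive_complaint) is already established, so O(~quarantine_host).
From O(~quarantine_host) and premise 1, O(~quarantine_host → inform_protocol), we obtain O(inform_protocol).
The contrapositive of premise 6 (O(~archive_ledger → ~inform_protocol)) is O(inform_protocol → archive_ledger), and O(inform_protocol) is already established, so O(archive_ledger).
Premise 4 is O(archive_ledger → ~retain_directive); since O(archive_ledger), deontic closure gives O(~retain_directive).
With premise 8, O(~retain_directive → timestamp_claim), the K-axiom yields O(timestamp_claim).
Premises 2, 7 do not contribute to this derivation.
Hence timestamp_claim is obligatory.

Obligatory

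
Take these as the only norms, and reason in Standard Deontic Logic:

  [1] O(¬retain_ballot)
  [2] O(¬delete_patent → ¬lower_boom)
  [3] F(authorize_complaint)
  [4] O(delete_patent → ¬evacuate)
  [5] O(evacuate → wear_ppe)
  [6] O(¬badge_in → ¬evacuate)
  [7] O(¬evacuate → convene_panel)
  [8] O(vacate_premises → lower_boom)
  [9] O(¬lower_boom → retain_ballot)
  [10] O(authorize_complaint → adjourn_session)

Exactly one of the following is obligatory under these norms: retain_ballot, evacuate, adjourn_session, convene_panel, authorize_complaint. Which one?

convene_panel

Premise 1 gives O(¬retain_ballot).
Premise 9, O(¬lower_boom → retain_ballot), contraposes to O(¬retain_ballot → lower_boom); with O(¬retain_ballot) we get O(lower_boom).
The contrapositive of premise 2 (O(¬delete_patent → ¬lower_boom)) is O(lower_boom → delete_patent), and O(lower_boom) is already established, so O(delete_patent).
From O(delete_patent) and premise 4, O(delete_patent → ¬evacuate), we obtain O(¬evacuate).
Premise 7 is O(¬evacuate → convene_panel); since O(¬evacuate), deontic closure gives O(convene_panel).
So O(convene_panel) holds — convene_panel is obligatory. None of the other listed options is made obligatory by any chain of premises.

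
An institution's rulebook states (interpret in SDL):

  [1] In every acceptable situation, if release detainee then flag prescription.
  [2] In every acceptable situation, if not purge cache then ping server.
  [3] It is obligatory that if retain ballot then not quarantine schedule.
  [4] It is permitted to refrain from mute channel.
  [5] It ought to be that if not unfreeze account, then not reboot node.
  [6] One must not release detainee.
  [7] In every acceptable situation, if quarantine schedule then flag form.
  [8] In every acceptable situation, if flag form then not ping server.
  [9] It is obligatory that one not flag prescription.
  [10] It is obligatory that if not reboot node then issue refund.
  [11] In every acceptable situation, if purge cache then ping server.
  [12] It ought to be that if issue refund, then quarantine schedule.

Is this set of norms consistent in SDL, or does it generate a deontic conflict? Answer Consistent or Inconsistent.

Premise 1 is O(release_detainee → flag_prescription), but O(release_detainee) is not derivable from the premises, so it does not yield O(flag_prescription).
So O(flag_prescription) is not derivable, and the apparent clash with O(¬flag_prescription) does not arise.
A world satisfying every obligation exists (e.g. flag_form=false, flag_prescription=false, issue_refund=false, mute_channel=false, ping_server=true, purge_cache=false, quarantine_schedule=false, reboot_node=true, release_detainee=false, retain_ballot=false, unfreeze_account=true); no atom is both obligatory and forbidden, so the set is consistent.

Consistent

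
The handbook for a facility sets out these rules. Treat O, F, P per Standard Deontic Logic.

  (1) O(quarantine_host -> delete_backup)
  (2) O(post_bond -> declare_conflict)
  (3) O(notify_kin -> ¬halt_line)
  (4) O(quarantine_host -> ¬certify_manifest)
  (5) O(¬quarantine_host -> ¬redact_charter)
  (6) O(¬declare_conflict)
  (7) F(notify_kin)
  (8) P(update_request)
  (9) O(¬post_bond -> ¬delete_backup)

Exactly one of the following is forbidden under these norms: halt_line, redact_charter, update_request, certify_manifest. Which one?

From premise 6 we have O(¬declare_conflict).
Premise 2 is O(post_bond -> declare_conflict); contrapositively O(¬declare_conflict -> ¬post_bond). Since O(¬declare_conflict) holds, K gives O(¬post_bond).
From O(¬post_bond) and premise 9, O(¬post_bond -> ¬delete_backup), we obtain O(¬delete_backup).
Premise 1, O(quarantine_host -> delete_backup), contraposes to O(¬delete_backup -> ¬quarantine_host); with O(¬delete_backup) we get O(¬quarantine_host).
Applying K to premise 5 (O(¬quarantine_host -> ¬redact_charter)) and O(¬quarantine_host) yields O(¬redact_charter).
So O(¬redact_charter) holds, i.e. redact_charter is forbidden. None of the other listed options is forbidden under the premises.

redact_charter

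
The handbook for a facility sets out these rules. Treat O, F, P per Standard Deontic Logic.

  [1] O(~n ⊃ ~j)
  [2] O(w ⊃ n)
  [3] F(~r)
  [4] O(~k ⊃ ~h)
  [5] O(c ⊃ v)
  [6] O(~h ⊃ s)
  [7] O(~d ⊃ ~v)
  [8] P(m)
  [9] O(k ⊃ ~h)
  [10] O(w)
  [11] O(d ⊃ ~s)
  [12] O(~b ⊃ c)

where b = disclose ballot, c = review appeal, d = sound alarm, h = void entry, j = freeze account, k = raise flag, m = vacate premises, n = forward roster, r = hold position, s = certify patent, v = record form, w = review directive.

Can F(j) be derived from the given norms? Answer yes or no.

No

Premise 1 is O(~n ⊃ ~j), but O(~n) is not derivable from the premises, so it does not yield O(~j).
No other premise forces O(~j). An ideal world satisfying every premise can still have j true, so F(j) is not derivable.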